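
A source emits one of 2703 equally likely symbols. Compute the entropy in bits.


H = log2(n) = log2(2703) = 11.4003

11.4003 bits


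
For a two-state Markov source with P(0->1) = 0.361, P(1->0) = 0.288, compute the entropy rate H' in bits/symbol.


Stationary distribution: pi_0 = p10/(p01+p10) = 0.4438, pi_1 = 0.5562. Entropy rate H' = pi_0*H(p01) + pi_1*H(p10) = 0.4438*0.9435 + 0.5562*0.8661 = 0.9005

0.9005 bits/symbol


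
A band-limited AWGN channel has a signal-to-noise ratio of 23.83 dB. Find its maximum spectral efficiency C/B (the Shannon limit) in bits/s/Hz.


SNR_linear = 10^(23.83/10) = 241.5461; C/B = log2(1 + SNR_linear) = log2(1 + 241.5461) = 7.9221

7.9221 bits/s/Hz


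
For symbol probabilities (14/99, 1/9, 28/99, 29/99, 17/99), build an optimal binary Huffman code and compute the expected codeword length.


Huffman construction (repeatedly merge the two least-probable nodes; each merge adds 1 bit to every symbol beneath it): 1/9 + 14/99 = 25/99; 17/99 + 25/99 = 14/33; 28/99 + 29/99 = 19/33; 14/33 + 19/33 = 1. Resulting codeword lengths (in the order the probabilities were given): (3, 3, 2, 2, 2). L_avg = sum(p_i * l_i) = 14/99*3 + 1/9*3 + 28/99*2 + 29/99*2 + 17/99*2 = 223/99 = 2.2525

2.2525 bits


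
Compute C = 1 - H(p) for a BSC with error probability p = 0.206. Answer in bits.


H(p) = -p*log2(p) - (1-p)*log2(1-p) = -0.206*log2(0.206) - 0.794*log2(0.794) = 0.469532 + 0.264235 = 0.7338. C = 1 - H(p) = 1 - 0.7338 = 0.2662

0.2662 bits


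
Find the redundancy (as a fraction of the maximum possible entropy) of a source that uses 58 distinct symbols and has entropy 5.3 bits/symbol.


H_max = log2(K) = log2(58) = 5.858 bits/symbol. Redundancy = 1 - H/H_max = 1 - 5.3/5.858 = 1 - 0.9047 = 0.0953

0.0953


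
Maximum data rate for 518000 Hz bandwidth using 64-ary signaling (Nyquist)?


Rate = 2 * B * log2(M) = 2 * 518000 * 6.0 = 6216000.0

6216000.0 bps


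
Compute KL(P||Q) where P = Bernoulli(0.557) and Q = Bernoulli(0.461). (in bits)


KL = p*log2(p/q) + (1-p)*log2((1-p)/(1-q)) = 0.557*log2(0.557/0.461) + 0.443*log2(0.443/0.539) = 0.0267

0.0267 bits


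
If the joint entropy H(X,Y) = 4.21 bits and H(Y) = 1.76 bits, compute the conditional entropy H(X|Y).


H(X|Y) = H(X,Y) - H(Y) = 4.21 - 1.76 = 2.45

2.45 bits


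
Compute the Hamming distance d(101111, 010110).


Count differing positions: ^ ^ ^ . . ^ = 4 differences

4


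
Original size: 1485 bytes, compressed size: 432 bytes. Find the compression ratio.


Ratio = original / compressed = 1485 / 432 = 3.4375

3.4375


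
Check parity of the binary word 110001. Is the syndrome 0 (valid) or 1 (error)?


Syndrome = XOR of all bits = 1 XOR 1 XOR 0 XOR 0 XOR 0 XOR 1 = 1

1


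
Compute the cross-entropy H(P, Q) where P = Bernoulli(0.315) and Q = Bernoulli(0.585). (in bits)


H(P,Q) = -p*log2(q) - (1-p)*log2(1-q). -0.315*log2(0.585) = 0.243650; -0.685*log2(0.415) = 0.869139. H(P,Q) = 0.243650 + 0.869139 = 1.1128

1.1128 bits


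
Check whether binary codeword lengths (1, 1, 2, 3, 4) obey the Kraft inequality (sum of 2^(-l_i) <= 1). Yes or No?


Kraft sum = sum(2^(-l_i)) = 1.4375, need <= 1. Result: violated (a binary prefix-free code with these lengths cannot exist)

No


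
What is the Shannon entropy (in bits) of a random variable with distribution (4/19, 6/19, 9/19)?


H = -sum(p_i * log2(p_i)). Terms: -(4/19)*log2(4/19) = 0.473248; -(6/19)*log2(6/19) = 0.525147; -(9/19)*log2(9/19) = 0.510633. H = 0.473248 + 0.525147 + 0.510633 = 1.509

1.509 bits


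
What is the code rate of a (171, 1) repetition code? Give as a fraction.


Rate = k/n = 1/171

1/171


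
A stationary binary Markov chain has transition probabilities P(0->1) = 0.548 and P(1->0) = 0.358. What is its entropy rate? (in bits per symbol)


Stationary distribution: pi_0 = p10/(p01+p10) = 0.3951, pi_1 = 0.6049. Entropy rate H' = pi_0*H(p01) + pi_1*H(p10) = 0.3951*0.9933 + 0.6049*0.941 = 0.9617

0.9617 bits/symbol


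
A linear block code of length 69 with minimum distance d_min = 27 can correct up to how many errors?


Correction capability = floor((d-1)/2) = floor((27-1)/2) = 13

13 errors


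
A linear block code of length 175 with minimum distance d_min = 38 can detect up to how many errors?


Detection capability = d_min - 1 = 38 - 1 = 37

37 errors


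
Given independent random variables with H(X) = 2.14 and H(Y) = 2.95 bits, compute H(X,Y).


For independent variables, H(X,Y) = H(X) + H(Y) = 2.14 + 2.95 = 5.09

5.09 bits


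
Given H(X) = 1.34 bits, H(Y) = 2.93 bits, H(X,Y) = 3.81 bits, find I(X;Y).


I(X;Y) = H(X) + H(Y) - H(X,Y) = 1.34 + 2.93 - 3.81 = 0.46

0.46 bits


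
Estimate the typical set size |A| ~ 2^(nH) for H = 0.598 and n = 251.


log2|A_typical| = nH = 251 * 0.598 = 150.098, so |A_typical| ~ 2^150.098 = 1.528e+45

1.528e+45


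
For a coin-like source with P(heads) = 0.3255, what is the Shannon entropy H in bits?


H = -p*log2(p) - (1-p)*log2(1-p). -0.3255*log2(0.3255) = 0.527073; -0.6745*log2(0.6745) = 0.383190. H = 0.527073 + 0.383190 = 0.9103

0.9103 bits


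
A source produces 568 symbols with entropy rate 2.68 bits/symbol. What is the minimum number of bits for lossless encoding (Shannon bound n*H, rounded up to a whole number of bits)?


Minimum bits >= n * H = 568 * 2.68 = 1522.24, rounded up to a whole number of bits = 1523

1523 bits


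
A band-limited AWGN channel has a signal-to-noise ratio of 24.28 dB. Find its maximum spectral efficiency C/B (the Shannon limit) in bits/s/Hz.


SNR_linear = 10^(24.28/10) = 267.9168; C/B = log2(1 + SNR_linear) = log2(1 + 267.9168) = 8.071

8.071 bits/s/Hz


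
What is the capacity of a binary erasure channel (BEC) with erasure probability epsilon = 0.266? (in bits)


C = 1 - epsilon = 1 - 0.266 = 0.734

0.734 bits


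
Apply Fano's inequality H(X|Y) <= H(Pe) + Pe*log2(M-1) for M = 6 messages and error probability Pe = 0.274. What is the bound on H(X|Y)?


H(Pe) = -Pe*log2(Pe) - (1-Pe)*log2(1-Pe) = -0.274*log2(0.274) - 0.726*log2(0.726) = 0.511764 + 0.335382 = 0.8471. Pe*log2(M-1) = 0.274*log2(5) = 0.636208. Bound = H(Pe) + Pe*log2(M-1) = 0.511764 + 0.335382 + 0.636208 = 1.4834

1.4834 bits


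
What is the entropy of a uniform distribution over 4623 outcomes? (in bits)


H = log2(n) = log2(4623) = 12.1746

12.1746 bits


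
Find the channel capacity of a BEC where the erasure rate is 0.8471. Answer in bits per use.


C = 1 - epsilon = 1 - 0.8471 = 0.1529

0.1529 bits


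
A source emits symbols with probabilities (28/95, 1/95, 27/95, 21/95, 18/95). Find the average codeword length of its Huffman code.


Huffman construction (repeatedly merge the two least-probable nodes; each merge adds 1 bit to every symbol beneath it): 1/95 + 18/95 = 1/5; 1/5 + 21/95 = 8/19; 27/95 + 28/95 = 11/19; 8/19 + 11/19 = 1. Resulting codeword lengths (in the order the probabilities were given): (2, 3, 2, 2, 3). L_avg = sum(p_i * l_i) = 28/95*2 + 1/95*3 + 27/95*2 + 21/95*2 + 18/95*3 = 11/5 = 2.2

2.2 bits


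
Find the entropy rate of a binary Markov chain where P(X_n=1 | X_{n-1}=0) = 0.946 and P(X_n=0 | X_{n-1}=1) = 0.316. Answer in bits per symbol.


Stationary distribution: pi_0 = p10/(p01+p10) = 0.2504, pi_1 = 0.7496. Entropy rate H' = pi_0*H(p01) + pi_1*H(p10) = 0.2504*0.3032 + 0.7496*0.9 = 0.7505

0.7505 bits/symbol


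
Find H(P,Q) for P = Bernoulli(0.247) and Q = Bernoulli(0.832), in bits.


H(P,Q) = -p*log2(q) - (1-p)*log2(1-q). -0.247*log2(0.832) = 0.065540; -0.753*log2(0.168) = 1.937821. H(P,Q) = 0.065540 + 1.937821 = 2.0034

2.0034 bits


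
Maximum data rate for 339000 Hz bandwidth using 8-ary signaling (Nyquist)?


Rate = 2 * B * log2(M) = 2 * 339000 * 3.0 = 2034000.0

2034000.0 bps


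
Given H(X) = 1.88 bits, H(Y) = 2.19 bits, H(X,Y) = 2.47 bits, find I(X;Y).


I(X;Y) = H(X) + H(Y) - H(X,Y) = 1.88 + 2.19 - 2.47 = 1.6

1.6 bits


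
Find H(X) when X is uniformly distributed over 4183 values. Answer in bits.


H = log2(n) = log2(4183) = 12.0303

12.0303 bits


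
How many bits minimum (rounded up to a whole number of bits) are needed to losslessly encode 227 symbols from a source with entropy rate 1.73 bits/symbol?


Minimum bits >= n * H = 227 * 1.73 = 392.71, rounded up to a whole number of bits = 393

393 bits


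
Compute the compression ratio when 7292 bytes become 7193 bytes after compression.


Ratio = original / compressed = 7292 / 7193 = 1.0138

1.0138


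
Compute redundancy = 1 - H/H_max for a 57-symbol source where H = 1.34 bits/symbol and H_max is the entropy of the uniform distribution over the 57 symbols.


H_max = log2(K) = log2(57) = 5.8329 bits/symbol. Redundancy = 1 - H/H_max = 1 - 1.34/5.8329 = 1 - 0.2297 = 0.7703

0.7703


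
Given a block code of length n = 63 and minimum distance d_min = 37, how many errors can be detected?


Detection capability = d_min - 1 = 37 - 1 = 36

36 errors


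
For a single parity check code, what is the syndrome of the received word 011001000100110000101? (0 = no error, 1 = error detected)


Syndrome = XOR of all bits = 0 XOR 1 XOR 1 XOR 0 XOR 0 XOR 1 XOR 0 XOR 0 XOR 0 XOR 1 XOR 0 XOR 0 XOR 1 XOR 1 XOR 0 XOR 0 XOR 0 XOR 0 XOR 1 XOR 0 XOR 1 = 0

0


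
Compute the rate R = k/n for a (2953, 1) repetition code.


Rate = k/n = 1/2953

1/2953


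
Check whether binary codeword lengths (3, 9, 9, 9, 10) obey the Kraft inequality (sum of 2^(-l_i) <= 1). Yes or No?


Kraft sum = sum(2^(-l_i)) = 0.1318, need <= 1. Result: satisfied (a binary prefix-free code with these lengths exists)

Yes


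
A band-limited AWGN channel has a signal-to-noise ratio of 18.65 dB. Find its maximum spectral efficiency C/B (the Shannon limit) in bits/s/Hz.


SNR_linear = 10^(18.65/10) = 73.2825; C/B = log2(1 + SNR_linear) = log2(1 + 73.2825) = 6.2149

6.2149 bits/s/Hz


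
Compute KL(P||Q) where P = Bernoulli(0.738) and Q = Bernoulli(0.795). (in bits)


KL = p*log2(p/q) + (1-p)*log2((1-p)/(1-q)) = 0.738*log2(0.738/0.795) + 0.262*log2(0.262/0.205) = 0.0135

0.0135 bits


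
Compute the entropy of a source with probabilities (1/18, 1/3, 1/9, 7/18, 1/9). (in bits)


H = -sum(p_i * log2(p_i)). Terms: -(1/18)*log2(1/18) = 0.231663; -(1/3)*log2(1/3) = 0.528321; -(1/9)*log2(1/9) = 0.352214; -(7/18)*log2(7/18) = 0.529888; -(1/9)*log2(1/9) = 0.352214. H = 0.231663 + 0.528321 + 0.352214 + 0.529888 + 0.352214 = 1.9943

1.9943 bits


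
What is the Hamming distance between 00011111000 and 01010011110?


Count differing positions: . ^ . . ^ ^ . . ^ ^ . = 5 differences

5


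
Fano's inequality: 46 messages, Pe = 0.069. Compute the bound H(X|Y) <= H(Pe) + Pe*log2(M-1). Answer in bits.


H(Pe) = -Pe*log2(Pe) - (1-Pe)*log2(1-Pe) = -0.069*log2(0.069) - 0.931*log2(0.931) = 0.266151 + 0.096030 = 0.3622. Pe*log2(M-1) = 0.069*log2(45) = 0.378938. Bound = H(Pe) + Pe*log2(M-1) = 0.266151 + 0.096030 + 0.378938 = 0.7411

0.7411 bits


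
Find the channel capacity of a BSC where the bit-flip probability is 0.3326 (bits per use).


H(p) = -p*log2(p) - (1-p)*log2(1-p) = -0.3326*log2(0.3326) - 0.6674*log2(0.6674) = 0.528215 + 0.389345 = 0.9176. C = 1 - H(p) = 1 - 0.9176 = 0.0824

0.0824 bits


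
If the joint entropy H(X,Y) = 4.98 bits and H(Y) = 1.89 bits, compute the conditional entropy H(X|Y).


H(X|Y) = H(X,Y) - H(Y) = 4.98 - 1.89 = 3.09

3.09 bits


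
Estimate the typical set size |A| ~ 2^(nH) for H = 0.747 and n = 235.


log2|A_typical| = nH = 235 * 0.747 = 175.545, so |A_typical| ~ 2^175.545 = 6.987e+52

6.987e+52


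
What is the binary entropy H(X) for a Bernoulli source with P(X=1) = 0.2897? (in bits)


H = -p*log2(p) - (1-p)*log2(1-p). -0.2897*log2(0.2897) = 0.517801; -0.7103*log2(0.7103) = 0.350533. H = 0.517801 + 0.350533 = 0.8683

0.8683 bits


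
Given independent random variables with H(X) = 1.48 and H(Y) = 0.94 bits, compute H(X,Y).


For independent variables, H(X,Y) = H(X) + H(Y) = 1.48 + 0.94 = 2.42

2.42 bits


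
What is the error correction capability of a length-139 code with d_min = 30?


Correction capability = floor((d-1)/2) = floor((30-1)/2) = 14

14 errors


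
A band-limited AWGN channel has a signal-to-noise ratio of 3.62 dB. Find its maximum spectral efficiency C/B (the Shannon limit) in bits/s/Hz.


SNR_linear = 10^(3.62/10) = 2.3014; C/B = log2(1 + SNR_linear) = log2(1 + 2.3014) = 1.7231

1.7231 bits/s/Hz


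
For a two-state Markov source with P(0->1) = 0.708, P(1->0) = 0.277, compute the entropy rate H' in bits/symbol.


Stationary distribution: pi_0 = p10/(p01+p10) = 0.2812, pi_1 = 0.7188. Entropy rate H' = pi_0*H(p01) + pi_1*H(p10) = 0.2812*0.8713 + 0.7188*0.8513 = 0.8569

0.8569 bits/symbol


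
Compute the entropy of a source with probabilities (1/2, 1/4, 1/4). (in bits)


H = -sum(p_i * log2(p_i)). Terms: -(1/2)*log2(1/2) = 0.500000; -(1/4)*log2(1/4) = 0.500000; -(1/4)*log2(1/4) = 0.500000. H = 0.500000 + 0.500000 + 0.500000 = 1.5

1.5 bits


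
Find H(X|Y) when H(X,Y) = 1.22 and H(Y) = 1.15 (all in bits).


H(X|Y) = H(X,Y) - H(Y) = 1.22 - 1.15 = 0.07

0.07 bits


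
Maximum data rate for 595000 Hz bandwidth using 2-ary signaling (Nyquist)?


Rate = 2 * B * log2(M) = 2 * 595000 * 1.0 = 1190000.0

1190000.0 bps


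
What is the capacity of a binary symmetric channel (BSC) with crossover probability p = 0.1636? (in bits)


H(p) = -p*log2(p) - (1-p)*log2(1-p) = -0.1636*log2(0.1636) - 0.8364*log2(0.8364) = 0.427283 + 0.215570 = 0.6429. C = 1 - H(p) = 1 - 0.6429 = 0.3571

0.3571 bits


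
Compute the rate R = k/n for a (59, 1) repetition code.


Rate = k/n = 1/59

1/59


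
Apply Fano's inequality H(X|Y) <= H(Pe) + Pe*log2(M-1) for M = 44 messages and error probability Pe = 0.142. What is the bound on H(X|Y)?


H(Pe) = -Pe*log2(Pe) - (1-Pe)*log2(1-Pe) = -0.142*log2(0.142) - 0.858*log2(0.858) = 0.399877 + 0.189575 = 0.5895. Pe*log2(M-1) = 0.142*log2(43) = 0.770530. Bound = H(Pe) + Pe*log2(M-1) = 0.399877 + 0.189575 + 0.770530 = 1.36

1.36 bits


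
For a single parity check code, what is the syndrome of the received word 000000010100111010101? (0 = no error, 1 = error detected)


Syndrome = XOR of all bits = 0 XOR 0 XOR 0 XOR 0 XOR 0 XOR 0 XOR 0 XOR 1 XOR 0 XOR 1 XOR 0 XOR 0 XOR 1 XOR 1 XOR 1 XOR 0 XOR 1 XOR 0 XOR 1 XOR 0 XOR 1 = 0

0


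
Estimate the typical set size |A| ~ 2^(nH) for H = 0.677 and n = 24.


log2|A_typical| = nH = 24 * 0.677 = 16.248, so |A_typical| ~ 2^16.248 = 7.783e+04

7.783e+04


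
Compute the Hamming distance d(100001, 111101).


Count differing positions: . ^ ^ ^ . . = 3 differences

3


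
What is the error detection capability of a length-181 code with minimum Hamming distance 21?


Detection capability = d_min - 1 = 21 - 1 = 20

20 errors


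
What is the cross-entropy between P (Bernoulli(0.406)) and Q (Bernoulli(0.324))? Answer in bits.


H(P,Q) = -p*log2(q) - (1-p)*log2(1-q). -0.406*log2(0.324) = 0.660129; -0.594*log2(0.676) = 0.335553. H(P,Q) = 0.660129 + 0.335553 = 0.9957

0.9957 bits


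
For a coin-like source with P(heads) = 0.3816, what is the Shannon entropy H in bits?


H = -p*log2(p) - (1-p)*log2(1-p). -0.3816*log2(0.3816) = 0.530373; -0.6184*log2(0.6184) = 0.428791. H = 0.530373 + 0.428791 = 0.9592

0.9592 bits


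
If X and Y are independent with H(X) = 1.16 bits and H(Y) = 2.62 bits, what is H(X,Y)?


For independent variables, H(X,Y) = H(X) + H(Y) = 1.16 + 2.62 = 3.78

3.78 bits


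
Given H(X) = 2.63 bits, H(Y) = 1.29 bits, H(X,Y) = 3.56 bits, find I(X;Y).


I(X;Y) = H(X) + H(Y) - H(X,Y) = 2.63 + 1.29 - 3.56 = 0.36

0.36 bits


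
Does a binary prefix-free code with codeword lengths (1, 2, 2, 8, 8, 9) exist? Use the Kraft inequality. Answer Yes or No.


Kraft sum = sum(2^(-l_i)) = 1.0098, need <= 1. Result: violated (a binary prefix-free code with these lengths cannot exist)

No


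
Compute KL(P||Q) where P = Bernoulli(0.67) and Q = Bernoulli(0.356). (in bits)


KL = p*log2(p/q) + (1-p)*log2((1-p)/(1-q)) = 0.67*log2(0.67/0.356) + 0.33*log2(0.33/0.644) = 0.2929

0.2929 bits


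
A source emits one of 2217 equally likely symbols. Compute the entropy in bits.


H = log2(n) = log2(2217) = 11.1144

11.1144 bits


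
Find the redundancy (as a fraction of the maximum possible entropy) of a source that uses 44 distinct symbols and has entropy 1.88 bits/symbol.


H_max = log2(K) = log2(44) = 5.4594 bits/symbol. Redundancy = 1 - H/H_max = 1 - 1.88/5.4594 = 1 - 0.3444 = 0.6556

0.6556


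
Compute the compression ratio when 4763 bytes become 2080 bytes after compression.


Ratio = original / compressed = 4763 / 2080 = 2.2899

2.2899


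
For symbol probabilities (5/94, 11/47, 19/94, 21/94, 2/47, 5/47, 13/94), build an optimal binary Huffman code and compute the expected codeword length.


Huffman construction (repeatedly merge the two least-probable nodes; each merge adds 1 bit to every symbol beneath it): 2/47 + 5/94 = 9/94; 9/94 + 5/47 = 19/94; 13/94 + 19/94 = 16/47; 19/94 + 21/94 = 20/47; 11/47 + 16/47 = 27/47; 20/47 + 27/47 = 1. Resulting codeword lengths (in the order the probabilities were given): (4, 2, 3, 2, 4, 3, 3). L_avg = sum(p_i * l_i) = 5/94*4 + 11/47*2 + 19/94*3 + 21/94*2 + 2/47*4 + 5/47*3 + 13/94*3 = 124/47 = 2.6383

2.6383 bits


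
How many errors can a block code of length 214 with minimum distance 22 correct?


Correction capability = floor((d-1)/2) = floor((22-1)/2) = 10

10 errors


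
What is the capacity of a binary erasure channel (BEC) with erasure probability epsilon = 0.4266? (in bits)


C = 1 - epsilon = 1 - 0.4266 = 0.5734

0.5734 bits


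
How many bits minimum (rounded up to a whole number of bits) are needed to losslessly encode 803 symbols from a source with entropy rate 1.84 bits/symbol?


Minimum bits >= n * H = 803 * 1.84 = 1477.52, rounded up to a whole number of bits = 1478

1478 bits


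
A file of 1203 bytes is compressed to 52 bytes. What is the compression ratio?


Ratio = original / compressed = 1203 / 52 = 23.1346

23.1346


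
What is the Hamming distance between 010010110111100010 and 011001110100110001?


Count differing positions: . . ^ . ^ ^ . . . . ^ ^ . ^ . . ^ ^ = 8 differences

8


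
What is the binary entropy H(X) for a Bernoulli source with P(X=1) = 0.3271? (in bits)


H = -p*log2(p) - (1-p)*log2(1-p). -0.3271*log2(0.3271) = 0.527349; -0.6729*log2(0.6729) = 0.384587. H = 0.527349 + 0.384587 = 0.9119

0.9119 bits


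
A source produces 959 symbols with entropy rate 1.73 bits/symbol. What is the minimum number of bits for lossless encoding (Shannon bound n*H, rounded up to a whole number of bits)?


Minimum bits >= n * H = 959 * 1.73 = 1659.07, rounded up to a whole number of bits = 1660

1660 bits


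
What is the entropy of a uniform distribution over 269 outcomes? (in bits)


H = log2(n) = log2(269) = 8.0715

8.0715 bits


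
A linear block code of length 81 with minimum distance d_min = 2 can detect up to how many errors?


Detection capability = d_min - 1 = 2 - 1 = 1

1 errors


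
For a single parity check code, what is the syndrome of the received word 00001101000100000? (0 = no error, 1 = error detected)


Syndrome = XOR of all bits = 0 XOR 0 XOR 0 XOR 0 XOR 1 XOR 1 XOR 0 XOR 1 XOR 0 XOR 0 XOR 0 XOR 1 XOR 0 XOR 0 XOR 0 XOR 0 XOR 0 = 0

0


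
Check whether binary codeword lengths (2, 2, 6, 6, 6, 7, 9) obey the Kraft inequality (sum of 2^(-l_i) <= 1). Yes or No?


Kraft sum = sum(2^(-l_i)) = 0.5566, need <= 1. Result: satisfied (a binary prefix-free code with these lengths exists)

Yes


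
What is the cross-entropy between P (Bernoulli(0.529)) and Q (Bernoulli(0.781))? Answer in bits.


H(P,Q) = -p*log2(q) - (1-p)*log2(1-q). -0.529*log2(0.781) = 0.188644; -0.471*log2(0.219) = 1.031960. H(P,Q) = 0.188644 + 1.031960 = 1.2206

1.2206 bits


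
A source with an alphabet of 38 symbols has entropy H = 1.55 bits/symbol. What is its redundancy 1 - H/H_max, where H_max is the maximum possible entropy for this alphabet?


H_max = log2(K) = log2(38) = 5.2479 bits/symbol. Redundancy = 1 - H/H_max = 1 - 1.55/5.2479 = 1 - 0.2954 = 0.7046

0.7046


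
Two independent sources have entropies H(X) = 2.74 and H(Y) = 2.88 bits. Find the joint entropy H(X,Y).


For independent variables, H(X,Y) = H(X) + H(Y) = 2.74 + 2.88 = 5.62

5.62 bits


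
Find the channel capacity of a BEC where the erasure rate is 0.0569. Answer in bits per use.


C = 1 - epsilon = 1 - 0.0569 = 0.9431

0.9431 bits


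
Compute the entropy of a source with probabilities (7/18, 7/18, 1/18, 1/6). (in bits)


H = -sum(p_i * log2(p_i)). Terms: -(7/18)*log2(7/18) = 0.529888; -(7/18)*log2(7/18) = 0.529888; -(1/18)*log2(1/18) = 0.231663; -(1/6)*log2(1/6) = 0.430827. H = 0.529888 + 0.529888 + 0.231663 + 0.430827 = 1.7223

1.7223 bits


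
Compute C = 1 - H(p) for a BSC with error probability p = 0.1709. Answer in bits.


H(p) = -p*log2(p) - (1-p)*log2(1-p) = -0.1709*log2(0.1709) - 0.8291*log2(0.8291) = 0.435586 + 0.224174 = 0.6598. C = 1 - H(p) = 1 - 0.6598 = 0.3402

0.3402 bits


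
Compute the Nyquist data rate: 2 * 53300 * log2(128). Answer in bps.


Rate = 2 * B * log2(M) = 2 * 53300 * 7.0 = 746200.0

746200.0 bps


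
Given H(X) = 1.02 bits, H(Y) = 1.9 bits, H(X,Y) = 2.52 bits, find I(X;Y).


I(X;Y) = H(X) + H(Y) - H(X,Y) = 1.02 + 1.9 - 2.52 = 0.4

0.4 bits


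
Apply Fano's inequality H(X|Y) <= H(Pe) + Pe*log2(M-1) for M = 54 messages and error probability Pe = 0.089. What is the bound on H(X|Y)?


H(Pe) = -Pe*log2(Pe) - (1-Pe)*log2(1-Pe) = -0.089*log2(0.089) - 0.911*log2(0.911) = 0.310615 + 0.122509 = 0.4331. Pe*log2(M-1) = 0.089*log2(53) = 0.509785. Bound = H(Pe) + Pe*log2(M-1) = 0.310615 + 0.122509 + 0.509785 = 0.9429

0.9429 bits


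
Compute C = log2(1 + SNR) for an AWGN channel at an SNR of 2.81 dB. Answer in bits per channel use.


SNR_linear = 10^(2.81/10) = 1.9099; C = log2(1 + SNR_linear) = log2(1 + 1.9099) = 1.5409

1.5409 bits/channel use


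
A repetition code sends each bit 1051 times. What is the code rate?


Rate = k/n = 1/1051

1/1051


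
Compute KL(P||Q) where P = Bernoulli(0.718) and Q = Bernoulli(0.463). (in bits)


KL = p*log2(p/q) + (1-p)*log2((1-p)/(1-q)) = 0.718*log2(0.718/0.463) + 0.282*log2(0.282/0.537) = 0.1924

0.1924 bits


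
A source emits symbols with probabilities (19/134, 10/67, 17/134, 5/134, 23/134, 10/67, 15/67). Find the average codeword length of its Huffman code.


Huffman construction (repeatedly merge the two least-probable nodes; each merge adds 1 bit to every symbol beneath it): 5/134 + 17/134 = 11/67; 19/134 + 10/67 = 39/134; 10/67 + 11/67 = 21/67; 23/134 + 15/67 = 53/134; 39/134 + 21/67 = 81/134; 53/134 + 81/134 = 1. Resulting codeword lengths (in the order the probabilities were given): (3, 3, 4, 4, 2, 3, 2). L_avg = sum(p_i * l_i) = 19/134*3 + 10/67*3 + 17/134*4 + 5/134*4 + 23/134*2 + 10/67*3 + 15/67*2 = 371/134 = 2.7687

2.7687 bits


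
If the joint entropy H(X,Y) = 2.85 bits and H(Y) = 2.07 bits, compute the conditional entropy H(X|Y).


H(X|Y) = H(X,Y) - H(Y) = 2.85 - 2.07 = 0.78

0.78 bits


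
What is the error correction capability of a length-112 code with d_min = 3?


Correction capability = floor((d-1)/2) = floor((3-1)/2) = 1

1 errors


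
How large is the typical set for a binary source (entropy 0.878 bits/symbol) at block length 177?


log2|A_typical| = nH = 177 * 0.878 = 155.406, so |A_typical| ~ 2^155.406 = 6.052e+46

6.052e+46


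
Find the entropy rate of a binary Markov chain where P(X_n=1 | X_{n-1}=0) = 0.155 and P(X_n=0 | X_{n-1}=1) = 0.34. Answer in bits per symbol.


Stationary distribution: pi_0 = p10/(p01+p10) = 0.6869, pi_1 = 0.3131. Entropy rate H' = pi_0*H(p01) + pi_1*H(p10) = 0.6869*0.6222 + 0.3131*0.9248 = 0.717

0.717 bits/symbol


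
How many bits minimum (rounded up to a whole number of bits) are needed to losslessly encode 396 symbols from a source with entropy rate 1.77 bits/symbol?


Minimum bits >= n * H = 396 * 1.77 = 700.92, rounded up to a whole number of bits = 701

701 bits


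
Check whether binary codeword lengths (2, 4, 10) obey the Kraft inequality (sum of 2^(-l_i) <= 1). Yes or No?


Kraft sum = sum(2^(-l_i)) = 0.3135, need <= 1. Result: satisfied (a binary prefix-free code with these lengths exists)

Yes


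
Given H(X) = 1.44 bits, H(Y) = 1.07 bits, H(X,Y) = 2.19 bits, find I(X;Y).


I(X;Y) = H(X) + H(Y) - H(X,Y) = 1.44 + 1.07 - 2.19 = 0.32

0.32 bits


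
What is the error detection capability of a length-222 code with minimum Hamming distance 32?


Detection capability = d_min - 1 = 32 - 1 = 31

31 errors


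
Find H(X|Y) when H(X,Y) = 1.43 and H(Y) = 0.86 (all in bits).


H(X|Y) = H(X,Y) - H(Y) = 1.43 - 0.86 = 0.57

0.57 bits


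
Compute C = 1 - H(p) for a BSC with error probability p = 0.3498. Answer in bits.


H(p) = -p*log2(p) - (1-p)*log2(1-p) = -0.3498*log2(0.3498) - 0.6502*log2(0.6502) = 0.530086 + 0.403803 = 0.9339. C = 1 - H(p) = 1 - 0.9339 = 0.0661

0.0661 bits


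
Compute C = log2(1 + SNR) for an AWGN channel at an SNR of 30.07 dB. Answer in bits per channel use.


SNR_linear = 10^(30.07/10) = 1016.2487; C = log2(1 + SNR_linear) = log2(1 + 1016.2487) = 9.9905

9.9905 bits/channel use


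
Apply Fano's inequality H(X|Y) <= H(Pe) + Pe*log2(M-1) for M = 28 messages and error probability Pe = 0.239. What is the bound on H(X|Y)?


H(Pe) = -Pe*log2(Pe) - (1-Pe)*log2(1-Pe) = -0.239*log2(0.239) - 0.761*log2(0.761) = 0.493515 + 0.299858 = 0.7934. Pe*log2(M-1) = 0.239*log2(27) = 1.136418. Bound = H(Pe) + Pe*log2(M-1) = 0.493515 + 0.299858 + 1.136418 = 1.9298

1.9298 bits


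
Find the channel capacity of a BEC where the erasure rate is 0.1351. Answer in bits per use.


C = 1 - epsilon = 1 - 0.1351 = 0.8649

0.8649 bits


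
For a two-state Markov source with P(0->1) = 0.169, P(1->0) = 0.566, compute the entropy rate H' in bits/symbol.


Stationary distribution: pi_0 = p10/(p01+p10) = 0.7701, pi_1 = 0.2299. Entropy rate H' = pi_0*H(p01) + pi_1*H(p10) = 0.7701*0.6554 + 0.2299*0.9874 = 0.7317

0.7317 bits/symbol


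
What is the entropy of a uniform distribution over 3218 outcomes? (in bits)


H = log2(n) = log2(3218) = 11.6519

11.6519 bits


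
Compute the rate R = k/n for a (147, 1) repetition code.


Rate = k/n = 1/147

1/147


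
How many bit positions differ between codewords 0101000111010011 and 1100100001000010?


Count differing positions: ^ . . ^ ^ . . ^ ^ . . ^ . . . ^ = 7 differences

7


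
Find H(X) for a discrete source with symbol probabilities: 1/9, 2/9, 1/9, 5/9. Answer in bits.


H = -sum(p_i * log2(p_i)). Terms: -(1/9)*log2(1/9) = 0.352214; -(2/9)*log2(2/9) = 0.482206; -(1/9)*log2(1/9) = 0.352214; -(5/9)*log2(5/9) = 0.471109. H = 0.352214 + 0.482206 + 0.352214 + 0.471109 = 1.6577

1.6577 bits


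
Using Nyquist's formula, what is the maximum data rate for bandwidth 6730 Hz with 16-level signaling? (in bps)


Rate = 2 * B * log2(M) = 2 * 6730 * 4.0 = 53840.0

53840.0 bps


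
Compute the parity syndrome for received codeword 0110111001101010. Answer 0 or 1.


Syndrome = XOR of all bits = 0 XOR 1 XOR 1 XOR 0 XOR 1 XOR 1 XOR 1 XOR 0 XOR 0 XOR 1 XOR 1 XOR 0 XOR 1 XOR 0 XOR 1 XOR 0 = 1

1


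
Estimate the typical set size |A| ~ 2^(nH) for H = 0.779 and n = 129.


log2|A_typical| = nH = 129 * 0.779 = 100.491, so |A_typical| ~ 2^100.491 = 1.782e+30

1.782e+30


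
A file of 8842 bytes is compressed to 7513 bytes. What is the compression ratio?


Ratio = original / compressed = 8842 / 7513 = 1.1769

1.1769


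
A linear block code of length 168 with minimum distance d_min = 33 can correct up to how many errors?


Correction capability = floor((d-1)/2) = floor((33-1)/2) = 16

16 errors


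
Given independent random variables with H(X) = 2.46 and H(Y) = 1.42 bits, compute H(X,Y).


For independent variables, H(X,Y) = H(X) + H(Y) = 2.46 + 1.42 = 3.88

3.88 bits


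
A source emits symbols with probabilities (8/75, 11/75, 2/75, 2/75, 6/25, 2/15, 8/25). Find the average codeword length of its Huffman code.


Huffman construction (repeatedly merge the two least-probable nodes; each merge adds 1 bit to every symbol beneath it): 2/75 + 2/75 = 4/75; 4/75 + 8/75 = 4/25; 2/15 + 11/75 = 7/25; 4/25 + 6/25 = 2/5; 7/25 + 8/25 = 3/5; 2/5 + 3/5 = 1. Resulting codeword lengths (in the order the probabilities were given): (3, 3, 4, 4, 2, 3, 2). L_avg = sum(p_i * l_i) = 8/75*3 + 11/75*3 + 2/75*4 + 2/75*4 + 6/25*2 + 2/15*3 + 8/25*2 = 187/75 = 2.4933

2.4933 bits


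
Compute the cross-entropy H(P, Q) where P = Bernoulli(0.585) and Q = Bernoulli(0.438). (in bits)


H(P,Q) = -p*log2(q) - (1-p)*log2(1-q). -0.585*log2(0.438) = 0.696733; -0.415*log2(0.562) = 0.345014. H(P,Q) = 0.696733 + 0.345014 = 1.0417

1.0417 bits


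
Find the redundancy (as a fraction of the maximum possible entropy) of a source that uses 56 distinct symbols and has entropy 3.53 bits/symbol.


H_max = log2(K) = log2(56) = 5.8074 bits/symbol. Redundancy = 1 - H/H_max = 1 - 3.53/5.8074 = 1 - 0.6078 = 0.3922

0.3922


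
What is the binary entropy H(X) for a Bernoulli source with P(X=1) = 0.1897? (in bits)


H = -p*log2(p) - (1-p)*log2(1-p). -0.1897*log2(0.1897) = 0.454940; -0.8103*log2(0.8103) = 0.245903. H = 0.454940 + 0.245903 = 0.7008

0.7008 bits


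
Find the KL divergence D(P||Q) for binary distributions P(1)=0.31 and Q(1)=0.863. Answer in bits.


KL = p*log2(p/q) + (1-p)*log2((1-p)/(1-q)) = 0.31*log2(0.31/0.863) + 0.69*log2(0.69/0.137) = 1.1515

1.1515 bits


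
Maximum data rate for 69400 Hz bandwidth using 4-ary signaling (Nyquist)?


Rate = 2 * B * log2(M) = 2 * 69400 * 2.0 = 277600.0

277600.0 bps


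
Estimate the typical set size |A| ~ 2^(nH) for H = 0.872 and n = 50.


log2|A_typical| = nH = 50 * 0.872 = 43.6, so |A_typical| ~ 2^43.6 = 1.333e+13

1.333e+13


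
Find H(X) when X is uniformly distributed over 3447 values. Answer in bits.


H = log2(n) = log2(3447) = 11.7511

11.7511 bits


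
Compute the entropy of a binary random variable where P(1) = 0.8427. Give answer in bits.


H = -p*log2(p) - (1-p)*log2(1-p). -0.8427*log2(0.8427) = 0.208070; -0.1573*log2(0.1573) = 0.419741. H = 0.208070 + 0.419741 = 0.6278

0.6278 bits


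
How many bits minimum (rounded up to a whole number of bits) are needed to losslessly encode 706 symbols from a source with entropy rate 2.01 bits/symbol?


Minimum bits >= n * H = 706 * 2.01 = 1419.06, rounded up to a whole number of bits = 1420

1420 bits


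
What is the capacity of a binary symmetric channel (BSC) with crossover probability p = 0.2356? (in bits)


H(p) = -p*log2(p) - (1-p)*log2(1-p) = -0.2356*log2(0.2356) - 0.7644*log2(0.7644) = 0.491365 + 0.296282 = 0.7876. C = 1 - H(p) = 1 - 0.7876 = 0.2124

0.2124 bits


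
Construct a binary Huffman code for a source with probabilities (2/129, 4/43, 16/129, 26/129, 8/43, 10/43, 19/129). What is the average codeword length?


Huffman construction (repeatedly merge the two least-probable nodes; each merge adds 1 bit to every symbol beneath it): 2/129 + 4/43 = 14/129; 14/129 + 16/129 = 10/43; 19/129 + 8/43 = 1/3; 26/129 + 10/43 = 56/129; 10/43 + 1/3 = 73/129; 56/129 + 73/129 = 1. Resulting codeword lengths (in the order the probabilities were given): (4, 4, 3, 2, 3, 2, 3). L_avg = sum(p_i * l_i) = 2/129*4 + 4/43*4 + 16/129*3 + 26/129*2 + 8/43*3 + 10/43*2 + 19/129*3 = 115/43 = 2.6744

2.6744 bits


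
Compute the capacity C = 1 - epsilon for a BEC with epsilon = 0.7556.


C = 1 - epsilon = 1 - 0.7556 = 0.2444

0.2444 bits


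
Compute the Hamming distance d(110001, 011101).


Count differing positions: ^ . ^ ^ . . = 3 differences

3


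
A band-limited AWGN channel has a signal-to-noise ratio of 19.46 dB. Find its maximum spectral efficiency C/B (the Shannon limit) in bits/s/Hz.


SNR_linear = 10^(19.46/10) = 88.308; C/B = log2(1 + SNR_linear) = log2(1 + 88.308) = 6.4807

6.4807 bits/s/Hz


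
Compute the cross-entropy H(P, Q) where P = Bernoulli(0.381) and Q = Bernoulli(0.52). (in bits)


H(P,Q) = -p*log2(q) - (1-p)*log2(1-q). -0.381*log2(0.52) = 0.359442; -0.619*log2(0.48) = 0.655455. H(P,Q) = 0.359442 + 0.655455 = 1.0149

1.0149 bits


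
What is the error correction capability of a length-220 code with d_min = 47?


Correction capability = floor((d-1)/2) = floor((47-1)/2) = 23

23 errors


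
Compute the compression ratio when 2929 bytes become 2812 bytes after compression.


Ratio = original / compressed = 2929 / 2812 = 1.0416

1.0416


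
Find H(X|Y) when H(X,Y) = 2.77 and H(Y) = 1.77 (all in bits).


H(X|Y) = H(X,Y) - H(Y) = 2.77 - 1.77 = 1.0

1.0 bits


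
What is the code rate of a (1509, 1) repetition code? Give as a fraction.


Rate = k/n = 1/1509

1/1509


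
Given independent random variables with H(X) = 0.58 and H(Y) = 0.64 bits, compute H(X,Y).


For independent variables, H(X,Y) = H(X) + H(Y) = 0.58 + 0.64 = 1.22

1.22 bits


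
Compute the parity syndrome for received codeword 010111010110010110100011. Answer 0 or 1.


Syndrome = XOR of all bits = 0 XOR 1 XOR 0 XOR 1 XOR 1 XOR 1 XOR 0 XOR 1 XOR 0 XOR 1 XOR 1 XOR 0 XOR 0 XOR 1 XOR 0 XOR 1 XOR 1 XOR 0 XOR 1 XOR 0 XOR 0 XOR 0 XOR 1 XOR 1 = 1

1


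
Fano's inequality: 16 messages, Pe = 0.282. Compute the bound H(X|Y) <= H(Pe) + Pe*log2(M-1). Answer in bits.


H(Pe) = -Pe*log2(Pe) - (1-Pe)*log2(1-Pe) = -0.282*log2(0.282) - 0.718*log2(0.718) = 0.514998 + 0.343164 = 0.8582. Pe*log2(M-1) = 0.282*log2(15) = 1.101743. Bound = H(Pe) + Pe*log2(M-1) = 0.514998 + 0.343164 + 1.101743 = 1.9599

1.9599 bits


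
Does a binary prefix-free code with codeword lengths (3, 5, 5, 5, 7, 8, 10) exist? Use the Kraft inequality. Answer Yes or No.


Kraft sum = sum(2^(-l_i)) = 0.2314, need <= 1. Result: satisfied (a binary prefix-free code with these lengths exists)

Yes


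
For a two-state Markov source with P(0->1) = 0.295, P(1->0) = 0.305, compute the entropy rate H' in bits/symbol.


Stationary distribution: pi_0 = p10/(p01+p10) = 0.5083, pi_1 = 0.4917. Entropy rate H' = pi_0*H(p01) + pi_1*H(p10) = 0.5083*0.8751 + 0.4917*0.8873 = 0.8811

0.8811 bits/symbol


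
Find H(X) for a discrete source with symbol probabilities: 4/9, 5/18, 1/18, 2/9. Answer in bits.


H = -sum(p_i * log2(p_i)). Terms: -(4/9)*log2(4/9) = 0.519967; -(5/18)*log2(5/18) = 0.513332; -(1/18)*log2(1/18) = 0.231663; -(2/9)*log2(2/9) = 0.482206. H = 0.519967 + 0.513332 + 0.231663 + 0.482206 = 1.7472

1.7472 bits


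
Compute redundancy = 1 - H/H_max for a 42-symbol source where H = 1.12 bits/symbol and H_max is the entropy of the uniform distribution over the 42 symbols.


H_max = log2(K) = log2(42) = 5.3923 bits/symbol. Redundancy = 1 - H/H_max = 1 - 1.12/5.3923 = 1 - 0.2077 = 0.7923

0.7923


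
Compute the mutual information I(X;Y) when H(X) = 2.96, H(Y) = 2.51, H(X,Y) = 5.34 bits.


I(X;Y) = H(X) + H(Y) - H(X,Y) = 2.96 + 2.51 - 5.34 = 0.13

0.13 bits


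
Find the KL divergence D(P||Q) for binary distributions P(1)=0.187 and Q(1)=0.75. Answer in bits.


KL = p*log2(p/q) + (1-p)*log2((1-p)/(1-q)) = 0.187*log2(0.187/0.75) + 0.813*log2(0.813/0.25) = 1.0085

1.0085 bits


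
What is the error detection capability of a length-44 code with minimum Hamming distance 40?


Detection capability = d_min - 1 = 40 - 1 = 39

39 errors


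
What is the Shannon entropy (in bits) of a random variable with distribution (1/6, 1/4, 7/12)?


H = -sum(p_i * log2(p_i)). Terms: -(1/6)*log2(1/6) = 0.430827; -(1/4)*log2(1/4) = 0.500000; -(7/12)*log2(7/12) = 0.453604. H = 0.430827 + 0.500000 + 0.453604 = 1.3844

1.3844 bits


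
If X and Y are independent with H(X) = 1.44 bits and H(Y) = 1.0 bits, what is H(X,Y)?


For independent variables, H(X,Y) = H(X) + H(Y) = 1.44 + 1.0 = 2.44

2.44 bits


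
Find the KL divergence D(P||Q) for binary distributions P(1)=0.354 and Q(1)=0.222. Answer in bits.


KL = p*log2(p/q) + (1-p)*log2((1-p)/(1-q)) = 0.354*log2(0.354/0.222) + 0.646*log2(0.646/0.778) = 0.065

0.065 bits


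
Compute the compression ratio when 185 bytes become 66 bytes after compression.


Ratio = original / compressed = 185 / 66 = 2.803

2.803


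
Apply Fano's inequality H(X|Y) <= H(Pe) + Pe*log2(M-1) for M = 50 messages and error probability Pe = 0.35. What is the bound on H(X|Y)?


H(Pe) = -Pe*log2(Pe) - (1-Pe)*log2(1-Pe) = -0.35*log2(0.35) - 0.65*log2(0.65) = 0.530101 + 0.403967 = 0.9341. Pe*log2(M-1) = 0.35*log2(49) = 1.965148. Bound = H(Pe) + Pe*log2(M-1) = 0.530101 + 0.403967 + 1.965148 = 2.8992

2.8992 bits


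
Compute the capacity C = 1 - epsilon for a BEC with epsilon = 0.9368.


C = 1 - epsilon = 1 - 0.9368 = 0.0632

0.0632 bits


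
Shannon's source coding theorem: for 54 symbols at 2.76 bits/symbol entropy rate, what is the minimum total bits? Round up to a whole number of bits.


Minimum bits >= n * H = 54 * 2.76 = 149.04, rounded up to a whole number of bits = 150

150 bits


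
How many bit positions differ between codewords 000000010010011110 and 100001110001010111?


Count differing positions: ^ . . . . ^ ^ . . . ^ ^ . . ^ . . ^ = 7 differences

7


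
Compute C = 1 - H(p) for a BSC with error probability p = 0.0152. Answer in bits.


H(p) = -p*log2(p) - (1-p)*log2(1-p) = -0.0152*log2(0.0152) - 0.9848*log2(0.9848) = 0.091805 + 0.021761 = 0.1136. C = 1 - H(p) = 1 - 0.1136 = 0.8864

0.8864 bits


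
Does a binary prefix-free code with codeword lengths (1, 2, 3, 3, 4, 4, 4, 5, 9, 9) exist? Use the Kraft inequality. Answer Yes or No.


Kraft sum = sum(2^(-l_i)) = 1.2227, need <= 1. Result: violated (a binary prefix-free code with these lengths cannot exist)

No


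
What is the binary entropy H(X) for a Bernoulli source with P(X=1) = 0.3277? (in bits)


H = -p*log2(p) - (1-p)*log2(1-p). -0.3277*log2(0.3277) = 0.527450; -0.6723*log2(0.6723) = 0.385109. H = 0.527450 + 0.385109 = 0.9126

0.9126 bits


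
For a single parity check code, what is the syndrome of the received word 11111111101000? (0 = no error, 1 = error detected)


Syndrome = XOR of all bits = 1 XOR 1 XOR 1 XOR 1 XOR 1 XOR 1 XOR 1 XOR 1 XOR 1 XOR 0 XOR 1 XOR 0 XOR 0 XOR 0 = 0

0


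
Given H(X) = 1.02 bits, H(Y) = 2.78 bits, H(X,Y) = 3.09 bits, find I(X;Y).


I(X;Y) = H(X) + H(Y) - H(X,Y) = 1.02 + 2.78 - 3.09 = 0.71

0.71 bits


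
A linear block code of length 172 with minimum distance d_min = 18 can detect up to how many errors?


Detection capability = d_min - 1 = 18 - 1 = 17

17 errors


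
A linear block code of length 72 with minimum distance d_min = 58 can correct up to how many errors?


Correction capability = floor((d-1)/2) = floor((58-1)/2) = 28

28 errors


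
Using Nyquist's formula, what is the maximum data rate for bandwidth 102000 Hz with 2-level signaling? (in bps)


Rate = 2 * B * log2(M) = 2 * 102000 * 1.0 = 204000.0

204000.0 bps


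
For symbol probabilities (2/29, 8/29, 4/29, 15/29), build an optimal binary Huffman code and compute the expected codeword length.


Huffman construction (repeatedly merge the two least-probable nodes; each merge adds 1 bit to every symbol beneath it): 2/29 + 4/29 = 6/29; 6/29 + 8/29 = 14/29; 14/29 + 15/29 = 1. Resulting codeword lengths (in the order the probabilities were given): (3, 2, 3, 1). L_avg = sum(p_i * l_i) = 2/29*3 + 8/29*2 + 4/29*3 + 15/29*1 = 49/29 = 1.6897

1.6897 bits


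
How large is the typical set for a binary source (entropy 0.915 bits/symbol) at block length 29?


log2|A_typical| = nH = 29 * 0.915 = 26.535, so |A_typical| ~ 2^26.535 = 9.724e+07

9.724e+07
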